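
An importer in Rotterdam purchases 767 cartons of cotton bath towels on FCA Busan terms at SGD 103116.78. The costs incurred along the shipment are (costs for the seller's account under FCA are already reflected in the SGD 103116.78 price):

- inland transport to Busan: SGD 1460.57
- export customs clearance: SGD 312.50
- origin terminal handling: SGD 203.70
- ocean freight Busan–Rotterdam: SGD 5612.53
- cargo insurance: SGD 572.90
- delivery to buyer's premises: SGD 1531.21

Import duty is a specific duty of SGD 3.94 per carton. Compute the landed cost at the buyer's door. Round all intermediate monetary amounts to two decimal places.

Total landed cost: SGD 114059.10

FCA: the seller delivers export-cleared goods to the carrier; the buyer bears costs from that point.
Already in the invoice (seller's account under FCA): inland to port, export clearance — exclude.
CIF value = FCA price + origin terminal + freight + insurance = 103116.78 + 203.70 + 5612.53 + 572.90 = 109505.91
Import duty = 767 × 3.94 = 3021.98
Buyer bears: origin terminal 203.70 + freight 5612.53 + insurance 572.90 + delivery 1531.21 + duty 3021.98 = 10942.32
Landed cost = invoice 103116.78 + 10942.32 = 114059.10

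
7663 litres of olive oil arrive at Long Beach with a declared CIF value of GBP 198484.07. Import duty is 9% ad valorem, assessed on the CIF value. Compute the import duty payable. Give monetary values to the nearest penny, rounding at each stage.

Import duty = 198484.07 × 9% = 17863.57

Import duty: GBP 17863.57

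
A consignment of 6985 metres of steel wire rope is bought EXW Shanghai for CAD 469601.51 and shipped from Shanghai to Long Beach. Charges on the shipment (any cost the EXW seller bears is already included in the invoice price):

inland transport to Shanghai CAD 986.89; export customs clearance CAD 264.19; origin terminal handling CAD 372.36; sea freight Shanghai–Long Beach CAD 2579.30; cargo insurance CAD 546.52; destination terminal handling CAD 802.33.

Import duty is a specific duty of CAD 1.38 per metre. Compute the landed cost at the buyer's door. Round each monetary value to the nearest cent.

EXW: the seller makes goods available at their premises; the buyer bears all onward costs.
CIF value = EXW price + inland to port + export clearance + origin terminal + freight + insurance = 469601.51 + 986.89 + 264.19 + 372.36 + 2579.30 + 546.52 = 474350.77
Import duty = 6985 × 1.38 = 9639.30
Buyer bears: inland to port 986.89 + export clearance 264.19 + origin terminal 372.36 + freight 2579.30 + insurance 546.52 + destination terminal 802.33 + duty 9639.30 = 15190.89
Landed cost = invoice 469601.51 + 15190.89 = 484792.40

Total landed cost: CAD 484792.40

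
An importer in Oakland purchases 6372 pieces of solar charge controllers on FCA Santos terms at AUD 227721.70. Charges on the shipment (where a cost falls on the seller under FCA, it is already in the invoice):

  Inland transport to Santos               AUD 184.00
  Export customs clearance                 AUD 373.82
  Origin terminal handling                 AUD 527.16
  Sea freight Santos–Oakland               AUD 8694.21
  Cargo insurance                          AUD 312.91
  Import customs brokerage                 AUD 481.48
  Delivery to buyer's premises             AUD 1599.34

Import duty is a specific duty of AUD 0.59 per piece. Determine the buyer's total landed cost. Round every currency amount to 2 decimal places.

FCA: the seller delivers export-cleared goods to the carrier; the buyer bears costs from that point.
Already in the invoice (seller's account under FCA): inland to port, export clearance — exclude.
CIF value = FCA price + origin terminal + freight + insurance = 227721.70 + 527.16 + 8694.21 + 312.91 = 237255.98
Import duty = 6372 × 0.59 = 3759.48
Buyer bears: origin terminal 527.16 + freight 8694.21 + insurance 312.91 + brokerage 481.48 + delivery 1599.34 + duty 3759.48 = 15374.58
Landed cost = invoice 227721.70 + 15374.58 = 243096.28

Total landed cost: AUD 243096.28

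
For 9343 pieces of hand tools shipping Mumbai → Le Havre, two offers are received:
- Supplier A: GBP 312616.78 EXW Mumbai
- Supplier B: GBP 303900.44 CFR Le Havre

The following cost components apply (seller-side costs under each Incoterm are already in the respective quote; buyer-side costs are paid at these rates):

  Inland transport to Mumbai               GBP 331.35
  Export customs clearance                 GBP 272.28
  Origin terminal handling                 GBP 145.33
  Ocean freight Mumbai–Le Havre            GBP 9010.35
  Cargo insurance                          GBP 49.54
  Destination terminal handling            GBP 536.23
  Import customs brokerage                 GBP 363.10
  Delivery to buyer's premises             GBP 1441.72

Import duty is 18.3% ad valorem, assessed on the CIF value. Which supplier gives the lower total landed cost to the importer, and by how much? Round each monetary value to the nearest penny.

Supplier A (EXW):
CIF value = EXW price + inland to port + export clearance + origin terminal + freight + insurance = 312616.78 + 331.35 + 272.28 + 145.33 + 9010.35 + 49.54 = 322425.63
Import duty = 322425.63 × 18.3% = 59003.89
Buyer bears (A): 331.35 + 272.28 + 145.33 + 9010.35 + 49.54 + 536.23 + 363.10 + 1441.72 = 12149.90
Landed cost (A) = invoice 312616.78 + 12149.90 + duty 59003.89 = 383770.57
Supplier B (CFR):
CIF value = CFR price + insurance = 303900.44 + 49.54 = 303949.98
Import duty = 303949.98 × 18.3% = 55622.85
Buyer bears (B): 49.54 + 536.23 + 363.10 + 1441.72 = 2390.59
Landed cost (B) = invoice 303900.44 + 2390.59 + duty 55622.85 = 361913.88
Difference = |383770.57 − 361913.88| = 21856.69

Supplier B is cheaper by GBP 21856.69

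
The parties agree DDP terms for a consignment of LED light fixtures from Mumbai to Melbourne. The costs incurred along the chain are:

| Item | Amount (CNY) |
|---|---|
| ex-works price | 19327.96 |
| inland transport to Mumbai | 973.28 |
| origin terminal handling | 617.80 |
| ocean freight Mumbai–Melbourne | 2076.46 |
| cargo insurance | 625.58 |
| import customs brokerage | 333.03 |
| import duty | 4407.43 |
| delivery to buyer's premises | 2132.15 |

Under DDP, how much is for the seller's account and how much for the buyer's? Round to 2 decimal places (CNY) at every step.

Seller: CNY 30493.69; buyer: CNY 0.00

DDP: the seller bears all costs including import duty.
Seller's account: goods 19327.96 + inland to port 973.28 + origin terminal 617.80 + freight 2076.46 + insurance 625.58 + brokerage 333.03 + duty 4407.43 + delivery 2132.15 = 30493.69
Buyer's account: 0.00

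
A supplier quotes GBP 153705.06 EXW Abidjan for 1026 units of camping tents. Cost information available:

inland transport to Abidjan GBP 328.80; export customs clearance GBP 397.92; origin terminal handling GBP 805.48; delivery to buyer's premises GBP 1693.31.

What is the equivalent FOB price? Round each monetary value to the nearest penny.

Not relevant to the conversion: delivery — on the buyer under both terms; not part of either seller's price.
From EXW to FOB, the seller additionally bears: inland to port, export clearance, origin terminal.
FOB price = 153705.06 + 328.80 + 397.92 + 805.48 = 155237.26

FOB price: GBP 155237.26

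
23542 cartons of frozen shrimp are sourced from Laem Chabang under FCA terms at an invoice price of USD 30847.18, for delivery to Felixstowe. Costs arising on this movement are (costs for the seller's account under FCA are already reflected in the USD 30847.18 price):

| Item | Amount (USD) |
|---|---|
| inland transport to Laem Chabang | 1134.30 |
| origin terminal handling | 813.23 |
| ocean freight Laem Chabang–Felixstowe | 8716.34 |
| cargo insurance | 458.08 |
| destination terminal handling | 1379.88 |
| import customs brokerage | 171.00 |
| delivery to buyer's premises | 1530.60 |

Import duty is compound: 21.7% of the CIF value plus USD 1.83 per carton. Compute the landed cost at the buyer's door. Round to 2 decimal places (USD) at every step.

FCA: the seller delivers export-cleared goods to the carrier; the buyer bears costs from that point.
Already in the invoice (seller's account under FCA): inland to port — exclude.
CIF value = FCA price + origin terminal + freight + insurance = 30847.18 + 813.23 + 8716.34 + 458.08 = 40834.83
Ad valorem component: 40834.83 × 21.7% = 8861.16
Specific component: 23542 × 1.83 = 43081.86
Import duty = 8861.16 + 43081.86 = 51943.02
Buyer bears: origin terminal 813.23 + freight 8716.34 + insurance 458.08 + destination terminal 1379.88 + brokerage 171.00 + delivery 1530.60 + duty 51943.02 = 65012.15
Landed cost = invoice 30847.18 + 65012.15 = 95859.33

Total landed cost: USD 95859.33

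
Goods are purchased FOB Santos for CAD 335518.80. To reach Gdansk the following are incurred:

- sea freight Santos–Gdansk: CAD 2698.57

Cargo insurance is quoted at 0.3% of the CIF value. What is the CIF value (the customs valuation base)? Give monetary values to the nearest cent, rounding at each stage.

CIF value: CAD 339235.08

Let C be the CIF value. C = FOB price + freight + 0.3% × C
C − 0.3% × C = 335518.80 + 2698.57
0.997 × C = 338217.37
C = 338217.37 / 0.997 = 339235.08
Insurance premium = 0.3% × 339235.08 = 1017.71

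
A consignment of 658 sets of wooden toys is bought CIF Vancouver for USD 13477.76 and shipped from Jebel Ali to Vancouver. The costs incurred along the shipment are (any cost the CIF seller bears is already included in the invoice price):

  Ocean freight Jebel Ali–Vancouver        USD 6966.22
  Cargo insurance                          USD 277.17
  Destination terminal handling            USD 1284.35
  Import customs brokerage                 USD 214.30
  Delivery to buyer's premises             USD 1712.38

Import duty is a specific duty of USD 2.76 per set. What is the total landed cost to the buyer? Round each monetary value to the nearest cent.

CIF: the seller pays costs through ocean freight and marine insurance to the destination port.
Already in the invoice (seller's account under CIF): freight, insurance — exclude.
The CIF price already equals the CIF value: 13477.76
Import duty = 658 × 2.76 = 1816.08
Buyer bears: destination terminal 1284.35 + brokerage 214.30 + delivery 1712.38 + duty 1816.08 = 5027.11
Landed cost = invoice 13477.76 + 5027.11 = 18504.87

Total landed cost: USD 18504.87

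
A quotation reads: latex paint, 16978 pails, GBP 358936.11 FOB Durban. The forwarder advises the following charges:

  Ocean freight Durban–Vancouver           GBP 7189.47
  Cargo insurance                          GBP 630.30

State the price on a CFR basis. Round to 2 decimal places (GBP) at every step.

Not relevant to the conversion: insurance — on the buyer under both terms; not part of either seller's price.
From FOB to CFR, the seller additionally bears: freight.
CFR price = 358936.11 + 7189.47 = 366125.58

CFR price: GBP 366125.58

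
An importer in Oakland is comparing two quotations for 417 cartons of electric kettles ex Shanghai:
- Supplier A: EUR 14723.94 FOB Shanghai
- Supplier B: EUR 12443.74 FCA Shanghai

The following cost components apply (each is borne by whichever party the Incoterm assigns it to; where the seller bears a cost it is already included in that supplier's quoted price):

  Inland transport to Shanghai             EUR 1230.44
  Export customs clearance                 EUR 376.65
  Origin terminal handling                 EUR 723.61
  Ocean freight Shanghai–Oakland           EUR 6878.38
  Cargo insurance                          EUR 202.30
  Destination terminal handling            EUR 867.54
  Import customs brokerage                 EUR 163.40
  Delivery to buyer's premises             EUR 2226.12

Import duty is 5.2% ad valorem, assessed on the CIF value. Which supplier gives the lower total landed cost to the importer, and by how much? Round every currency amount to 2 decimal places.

Supplier B is cheaper by EUR 1637.53

Supplier A (FOB):
CIF value = FOB price + freight + insurance = 14723.94 + 6878.38 + 202.30 = 21804.62
Import duty = 21804.62 × 5.2% = 1133.84
Buyer bears (A): 6878.38 + 202.30 + 867.54 + 163.40 + 2226.12 = 10337.74
Landed cost (A) = invoice 14723.94 + 10337.74 + duty 1133.84 = 26195.52
Supplier B (FCA):
CIF value = FCA price + origin terminal + freight + insurance = 12443.74 + 723.61 + 6878.38 + 202.30 = 20248.03
Import duty = 20248.03 × 5.2% = 1052.90
Buyer bears (B): 723.61 + 6878.38 + 202.30 + 867.54 + 163.40 + 2226.12 = 11061.35
Landed cost (B) = invoice 12443.74 + 11061.35 + duty 1052.90 = 24557.99
Difference = |26195.52 − 24557.99| = 1637.53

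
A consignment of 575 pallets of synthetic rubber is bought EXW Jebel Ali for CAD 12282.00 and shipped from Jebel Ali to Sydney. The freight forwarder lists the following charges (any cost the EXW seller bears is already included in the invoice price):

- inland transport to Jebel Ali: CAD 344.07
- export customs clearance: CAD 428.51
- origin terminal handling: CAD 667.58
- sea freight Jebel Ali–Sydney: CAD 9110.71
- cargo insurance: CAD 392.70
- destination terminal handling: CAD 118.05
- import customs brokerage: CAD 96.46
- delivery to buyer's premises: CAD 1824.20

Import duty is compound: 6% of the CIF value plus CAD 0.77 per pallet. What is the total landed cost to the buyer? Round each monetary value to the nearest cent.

Total landed cost: CAD 27100.56

EXW: the seller makes goods available at their premises; the buyer bears all onward costs.
CIF value = EXW price + inland to port + export clearance + origin terminal + freight + insurance = 12282.00 + 344.07 + 428.51 + 667.58 + 9110.71 + 392.70 = 23225.57
Ad valorem component: 23225.57 × 6% = 1393.53
Specific component: 575 × 0.77 = 442.75
Import duty = 1393.53 + 442.75 = 1836.28
Buyer bears: inland to port 344.07 + export clearance 428.51 + origin terminal 667.58 + freight 9110.71 + insurance 392.70 + destination terminal 118.05 + brokerage 96.46 + delivery 1824.20 + duty 1836.28 = 14818.56
Landed cost = invoice 12282.00 + 14818.56 = 27100.56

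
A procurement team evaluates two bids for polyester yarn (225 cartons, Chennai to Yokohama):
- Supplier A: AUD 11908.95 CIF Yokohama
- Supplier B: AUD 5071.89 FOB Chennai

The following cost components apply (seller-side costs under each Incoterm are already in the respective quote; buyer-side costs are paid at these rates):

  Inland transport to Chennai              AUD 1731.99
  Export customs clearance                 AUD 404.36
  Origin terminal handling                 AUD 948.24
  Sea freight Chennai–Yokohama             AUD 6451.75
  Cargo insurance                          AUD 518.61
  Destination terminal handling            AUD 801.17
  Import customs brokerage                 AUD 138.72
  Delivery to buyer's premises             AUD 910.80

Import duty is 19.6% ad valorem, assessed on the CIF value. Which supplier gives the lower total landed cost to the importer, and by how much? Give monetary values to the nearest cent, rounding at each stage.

Supplier A is cheaper by AUD 159.43

Supplier A (CIF):
The CIF price already equals the CIF value: 11908.95
Import duty = 11908.95 × 19.6% = 2334.15
Buyer bears (A): 801.17 + 138.72 + 910.80 = 1850.69
Landed cost (A) = invoice 11908.95 + 1850.69 + duty 2334.15 = 16093.79
Supplier B (FOB):
CIF value = FOB price + freight + insurance = 5071.89 + 6451.75 + 518.61 = 12042.25
Import duty = 12042.25 × 19.6% = 2360.28
Buyer bears (B): 6451.75 + 518.61 + 801.17 + 138.72 + 910.80 = 8821.05
Landed cost (B) = invoice 5071.89 + 8821.05 + duty 2360.28 = 16253.22
Difference = |16093.79 − 16253.22| = 159.43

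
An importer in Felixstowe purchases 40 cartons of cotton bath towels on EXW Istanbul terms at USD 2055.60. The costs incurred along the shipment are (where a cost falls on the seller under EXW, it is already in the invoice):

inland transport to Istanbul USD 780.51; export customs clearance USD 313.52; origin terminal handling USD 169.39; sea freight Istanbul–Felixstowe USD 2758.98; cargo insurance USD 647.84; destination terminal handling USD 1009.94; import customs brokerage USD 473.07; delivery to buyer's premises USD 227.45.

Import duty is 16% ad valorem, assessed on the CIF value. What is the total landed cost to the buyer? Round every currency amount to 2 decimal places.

EXW: the seller makes goods available at their premises; the buyer bears all onward costs.
CIF value = EXW price + inland to port + export clearance + origin terminal + freight + insurance = 2055.60 + 780.51 + 313.52 + 169.39 + 2758.98 + 647.84 = 6725.84
Import duty = 6725.84 × 16% = 1076.13
Buyer bears: inland to port 780.51 + export clearance 313.52 + origin terminal 169.39 + freight 2758.98 + insurance 647.84 + destination terminal 1009.94 + brokerage 473.07 + delivery 227.45 + duty 1076.13 = 7456.83
Landed cost = invoice 2055.60 + 7456.83 = 9512.43

Total landed cost: USD 9512.43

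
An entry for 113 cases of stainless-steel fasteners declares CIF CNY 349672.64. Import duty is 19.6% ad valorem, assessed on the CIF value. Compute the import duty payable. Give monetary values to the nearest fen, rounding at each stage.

Import duty: CNY 68535.84

Import duty = 349672.64 × 19.6% = 68535.84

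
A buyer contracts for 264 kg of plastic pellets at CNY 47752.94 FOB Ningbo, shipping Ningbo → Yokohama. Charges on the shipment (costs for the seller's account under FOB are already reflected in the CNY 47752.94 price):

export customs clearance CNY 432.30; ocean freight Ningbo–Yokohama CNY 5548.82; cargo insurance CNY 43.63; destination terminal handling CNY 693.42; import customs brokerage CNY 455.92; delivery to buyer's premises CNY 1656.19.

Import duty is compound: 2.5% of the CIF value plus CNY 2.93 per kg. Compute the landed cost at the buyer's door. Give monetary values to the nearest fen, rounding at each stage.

Total landed cost: CNY 58258.07

FOB: the seller bears costs until goods are on board at the origin port; the buyer bears freight, insurance and all costs thereafter.
Already in the invoice (seller's account under FOB): export clearance — exclude.
CIF value = FOB price + freight + insurance = 47752.94 + 5548.82 + 43.63 = 53345.39
Ad valorem component: 53345.39 × 2.5% = 1333.63
Specific component: 264 × 2.93 = 773.52
Import duty = 1333.63 + 773.52 = 2107.15
Buyer bears: freight 5548.82 + insurance 43.63 + destination terminal 693.42 + brokerage 455.92 + delivery 1656.19 + duty 2107.15 = 10505.13
Landed cost = invoice 47752.94 + 10505.13 = 58258.07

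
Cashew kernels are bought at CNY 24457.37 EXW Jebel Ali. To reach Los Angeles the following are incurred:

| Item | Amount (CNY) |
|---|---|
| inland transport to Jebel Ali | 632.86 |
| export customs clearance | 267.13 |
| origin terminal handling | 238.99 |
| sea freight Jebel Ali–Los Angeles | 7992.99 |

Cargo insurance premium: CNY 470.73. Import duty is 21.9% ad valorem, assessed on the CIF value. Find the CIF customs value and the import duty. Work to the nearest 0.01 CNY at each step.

CIF value: CNY 34060.07; import duty: CNY 7459.16

CIF = EXW price + pre-shipment costs + freight + insurance
CIF = 24457.37 + 632.86 + 267.13 + 238.99 + 7992.99 + 470.73 = 34060.07
Import duty = 34060.07 × 21.9% = 7459.16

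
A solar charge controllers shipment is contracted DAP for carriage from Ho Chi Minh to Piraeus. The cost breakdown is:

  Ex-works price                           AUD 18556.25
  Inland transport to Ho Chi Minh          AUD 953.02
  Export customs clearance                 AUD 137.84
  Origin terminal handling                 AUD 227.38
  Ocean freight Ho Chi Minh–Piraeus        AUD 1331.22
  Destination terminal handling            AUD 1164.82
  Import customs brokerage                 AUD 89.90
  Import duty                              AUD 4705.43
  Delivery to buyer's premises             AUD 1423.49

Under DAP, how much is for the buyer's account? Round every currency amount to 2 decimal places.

Buyer's account: AUD 4795.33

DAP: the seller bears all costs to the named destination except import duty and clearance.
Seller's account: goods 18556.25 + inland to port 953.02 + export clearance 137.84 + origin terminal 227.38 + freight 1331.22 + destination terminal 1164.82 + delivery 1423.49 = 23794.02
Buyer's account: brokerage 89.90 + duty 4705.43 = 4795.33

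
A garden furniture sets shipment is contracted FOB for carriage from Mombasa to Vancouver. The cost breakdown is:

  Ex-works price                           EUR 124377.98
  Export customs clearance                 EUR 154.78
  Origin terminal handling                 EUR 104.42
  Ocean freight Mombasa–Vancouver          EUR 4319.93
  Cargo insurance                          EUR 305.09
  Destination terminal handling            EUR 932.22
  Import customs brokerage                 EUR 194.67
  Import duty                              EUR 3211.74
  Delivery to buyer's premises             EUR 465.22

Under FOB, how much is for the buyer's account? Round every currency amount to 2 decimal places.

FOB: the seller bears costs until goods are on board at the origin port; the buyer bears freight, insurance and all costs thereafter.
Seller's account: goods 124377.98 + export clearance 154.78 + origin terminal 104.42 = 124637.18
Buyer's account: freight 4319.93 + insurance 305.09 + destination terminal 932.22 + brokerage 194.67 + duty 3211.74 + delivery 465.22 = 9428.87

Buyer's account: EUR 9428.87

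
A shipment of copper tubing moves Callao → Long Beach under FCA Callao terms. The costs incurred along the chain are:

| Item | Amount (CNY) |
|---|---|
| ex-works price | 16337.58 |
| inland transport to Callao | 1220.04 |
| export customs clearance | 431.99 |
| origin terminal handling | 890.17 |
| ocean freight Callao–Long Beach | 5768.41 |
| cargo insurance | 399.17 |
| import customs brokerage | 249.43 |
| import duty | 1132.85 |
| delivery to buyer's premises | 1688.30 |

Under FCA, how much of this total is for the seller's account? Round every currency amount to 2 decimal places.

FCA: the seller delivers export-cleared goods to the carrier; the buyer bears costs from that point.
Seller's account: goods 16337.58 + inland to port 1220.04 + export clearance 431.99 = 17989.61
Buyer's account: origin terminal 890.17 + freight 5768.41 + insurance 399.17 + brokerage 249.43 + duty 1132.85 + delivery 1688.30 = 10128.33

Seller's account: CNY 17989.61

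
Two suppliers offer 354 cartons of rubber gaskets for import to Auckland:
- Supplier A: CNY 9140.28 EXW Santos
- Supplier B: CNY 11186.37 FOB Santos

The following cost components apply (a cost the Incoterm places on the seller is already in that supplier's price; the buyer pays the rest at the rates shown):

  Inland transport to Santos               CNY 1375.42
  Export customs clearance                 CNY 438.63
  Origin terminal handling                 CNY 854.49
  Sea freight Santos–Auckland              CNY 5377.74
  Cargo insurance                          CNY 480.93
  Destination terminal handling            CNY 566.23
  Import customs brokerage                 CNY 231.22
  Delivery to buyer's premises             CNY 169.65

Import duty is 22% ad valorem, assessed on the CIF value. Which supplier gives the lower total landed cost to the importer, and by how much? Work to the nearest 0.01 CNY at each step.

Supplier B is cheaper by CNY 759.39

Supplier A (EXW):
CIF value = EXW price + inland to port + export clearance + origin terminal + freight + insurance = 9140.28 + 1375.42 + 438.63 + 854.49 + 5377.74 + 480.93 = 17667.49
Import duty = 17667.49 × 22% = 3886.85
Buyer bears (A): 1375.42 + 438.63 + 854.49 + 5377.74 + 480.93 + 566.23 + 231.22 + 169.65 = 9494.31
Landed cost (A) = invoice 9140.28 + 9494.31 + duty 3886.85 = 22521.44
Supplier B (FOB):
CIF value = FOB price + freight + insurance = 11186.37 + 5377.74 + 480.93 = 17045.04
Import duty = 17045.04 × 22% = 3749.91
Buyer bears (B): 5377.74 + 480.93 + 566.23 + 231.22 + 169.65 = 6825.77
Landed cost (B) = invoice 11186.37 + 6825.77 + duty 3749.91 = 21762.05
Difference = |22521.44 − 21762.05| = 759.39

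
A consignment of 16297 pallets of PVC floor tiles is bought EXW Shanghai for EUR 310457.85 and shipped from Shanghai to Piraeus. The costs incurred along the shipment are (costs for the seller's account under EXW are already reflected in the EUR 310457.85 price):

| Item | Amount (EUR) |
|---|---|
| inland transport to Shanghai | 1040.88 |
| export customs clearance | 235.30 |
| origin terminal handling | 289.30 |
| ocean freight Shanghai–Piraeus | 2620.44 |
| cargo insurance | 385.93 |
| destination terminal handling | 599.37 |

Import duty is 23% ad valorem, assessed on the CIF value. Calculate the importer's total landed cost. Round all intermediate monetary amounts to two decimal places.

Total landed cost: EUR 388085.90

EXW: the seller makes goods available at their premises; the buyer bears all onward costs.
CIF value = EXW price + inland to port + export clearance + origin terminal + freight + insurance = 310457.85 + 1040.88 + 235.30 + 289.30 + 2620.44 + 385.93 = 315029.70
Import duty = 315029.70 × 23% = 72456.83
Buyer bears: inland to port 1040.88 + export clearance 235.30 + origin terminal 289.30 + freight 2620.44 + insurance 385.93 + destination terminal 599.37 + duty 72456.83 = 77628.05
Landed cost = invoice 310457.85 + 77628.05 = 388085.90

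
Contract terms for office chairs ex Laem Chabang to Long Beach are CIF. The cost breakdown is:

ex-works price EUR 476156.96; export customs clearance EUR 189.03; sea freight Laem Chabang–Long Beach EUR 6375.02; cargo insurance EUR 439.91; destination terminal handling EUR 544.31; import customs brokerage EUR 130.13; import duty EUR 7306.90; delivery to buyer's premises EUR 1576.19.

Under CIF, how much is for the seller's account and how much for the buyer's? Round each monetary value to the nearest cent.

CIF: the seller pays costs through ocean freight and marine insurance to the destination port.
Seller's account: goods 476156.96 + export clearance 189.03 + freight 6375.02 + insurance 439.91 = 483160.92
Buyer's account: destination terminal 544.31 + brokerage 130.13 + duty 7306.90 + delivery 1576.19 = 9557.53

Seller: EUR 483160.92; buyer: EUR 9557.53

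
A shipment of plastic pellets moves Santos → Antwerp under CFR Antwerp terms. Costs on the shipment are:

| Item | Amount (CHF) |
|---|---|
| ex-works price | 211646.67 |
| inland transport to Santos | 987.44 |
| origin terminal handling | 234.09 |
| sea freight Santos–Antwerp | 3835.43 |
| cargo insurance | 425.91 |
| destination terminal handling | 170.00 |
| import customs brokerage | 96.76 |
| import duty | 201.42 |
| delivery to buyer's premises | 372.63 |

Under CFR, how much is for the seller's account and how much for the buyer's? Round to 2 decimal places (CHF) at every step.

Seller: CHF 216703.63; buyer: CHF 1266.72

CFR: the seller pays costs through ocean freight to the destination port, but not insurance.
Seller's account: goods 211646.67 + inland to port 987.44 + origin terminal 234.09 + freight 3835.43 = 216703.63
Buyer's account: insurance 425.91 + destination terminal 170.00 + brokerage 96.76 + duty 201.42 + delivery 372.63 = 1266.72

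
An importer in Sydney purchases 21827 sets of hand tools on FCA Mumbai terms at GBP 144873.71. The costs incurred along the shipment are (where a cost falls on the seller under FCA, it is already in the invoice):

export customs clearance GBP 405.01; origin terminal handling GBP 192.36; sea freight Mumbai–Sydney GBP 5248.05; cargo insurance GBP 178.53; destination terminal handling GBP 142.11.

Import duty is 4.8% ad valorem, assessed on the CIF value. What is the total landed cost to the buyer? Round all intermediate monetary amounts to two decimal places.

FCA: the seller delivers export-cleared goods to the carrier; the buyer bears costs from that point.
Already in the invoice (seller's account under FCA): export clearance — exclude.
CIF value = FCA price + origin terminal + freight + insurance = 144873.71 + 192.36 + 5248.05 + 178.53 = 150492.65
Import duty = 150492.65 × 4.8% = 7223.65
Buyer bears: origin terminal 192.36 + freight 5248.05 + insurance 178.53 + destination terminal 142.11 + duty 7223.65 = 12984.70
Landed cost = invoice 144873.71 + 12984.70 = 157858.41

Total landed cost: GBP 157858.41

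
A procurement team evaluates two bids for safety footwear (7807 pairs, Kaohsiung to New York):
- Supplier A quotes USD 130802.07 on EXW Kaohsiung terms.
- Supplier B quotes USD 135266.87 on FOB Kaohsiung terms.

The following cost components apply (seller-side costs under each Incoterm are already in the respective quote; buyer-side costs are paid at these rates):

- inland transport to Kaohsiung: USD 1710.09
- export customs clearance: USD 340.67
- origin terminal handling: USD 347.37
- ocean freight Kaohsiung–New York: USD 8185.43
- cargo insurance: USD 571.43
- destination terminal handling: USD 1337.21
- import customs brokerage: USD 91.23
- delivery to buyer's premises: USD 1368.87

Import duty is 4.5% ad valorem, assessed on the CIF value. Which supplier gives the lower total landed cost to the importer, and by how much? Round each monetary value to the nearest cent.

Supplier A (EXW):
CIF value = EXW price + inland to port + export clearance + origin terminal + freight + insurance = 130802.07 + 1710.09 + 340.67 + 347.37 + 8185.43 + 571.43 = 141957.06
Import duty = 141957.06 × 4.5% = 6388.07
Buyer bears (A): 1710.09 + 340.67 + 347.37 + 8185.43 + 571.43 + 1337.21 + 91.23 + 1368.87 = 13952.30
Landed cost (A) = invoice 130802.07 + 13952.30 + duty 6388.07 = 151142.44
Supplier B (FOB):
CIF value = FOB price + freight + insurance = 135266.87 + 8185.43 + 571.43 = 144023.73
Import duty = 144023.73 × 4.5% = 6481.07
Buyer bears (B): 8185.43 + 571.43 + 1337.21 + 91.23 + 1368.87 = 11554.17
Landed cost (B) = invoice 135266.87 + 11554.17 + duty 6481.07 = 153302.11
Difference = |151142.44 − 153302.11| = 2159.67

Supplier A is cheaper by USD 2159.67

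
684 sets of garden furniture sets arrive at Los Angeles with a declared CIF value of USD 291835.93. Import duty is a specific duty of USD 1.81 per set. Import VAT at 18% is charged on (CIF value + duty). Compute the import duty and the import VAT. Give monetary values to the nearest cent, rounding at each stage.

Import duty: USD 1238.04; import VAT: USD 52753.31

Import duty = 684 × 1.81 = 1238.04
VAT base = CIF + duty = 291835.93 + 1238.04 = 293073.97
Import VAT = 293073.97 × 18% = 52753.31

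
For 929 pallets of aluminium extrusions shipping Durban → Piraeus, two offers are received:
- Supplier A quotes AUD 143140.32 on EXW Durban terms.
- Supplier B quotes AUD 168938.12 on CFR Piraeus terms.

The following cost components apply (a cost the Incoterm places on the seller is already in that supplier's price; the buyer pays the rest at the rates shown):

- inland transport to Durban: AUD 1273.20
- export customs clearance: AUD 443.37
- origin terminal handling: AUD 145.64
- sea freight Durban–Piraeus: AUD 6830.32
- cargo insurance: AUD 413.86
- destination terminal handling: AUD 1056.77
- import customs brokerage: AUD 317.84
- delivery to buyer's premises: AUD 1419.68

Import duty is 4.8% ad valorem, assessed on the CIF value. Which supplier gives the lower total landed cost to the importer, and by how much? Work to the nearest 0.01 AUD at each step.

Supplier A is cheaper by AUD 17926.33

Supplier A (EXW):
CIF value = EXW price + inland to port + export clearance + origin terminal + freight + insurance = 143140.32 + 1273.20 + 443.37 + 145.64 + 6830.32 + 413.86 = 152246.71
Import duty = 152246.71 × 4.8% = 7307.84
Buyer bears (A): 1273.20 + 443.37 + 145.64 + 6830.32 + 413.86 + 1056.77 + 317.84 + 1419.68 = 11900.68
Landed cost (A) = invoice 143140.32 + 11900.68 + duty 7307.84 = 162348.84
Supplier B (CFR):
CIF value = CFR price + insurance = 168938.12 + 413.86 = 169351.98
Import duty = 169351.98 × 4.8% = 8128.90
Buyer bears (B): 413.86 + 1056.77 + 317.84 + 1419.68 = 3208.15
Landed cost (B) = invoice 168938.12 + 3208.15 + duty 8128.90 = 180275.17
Difference = |162348.84 − 180275.17| = 17926.33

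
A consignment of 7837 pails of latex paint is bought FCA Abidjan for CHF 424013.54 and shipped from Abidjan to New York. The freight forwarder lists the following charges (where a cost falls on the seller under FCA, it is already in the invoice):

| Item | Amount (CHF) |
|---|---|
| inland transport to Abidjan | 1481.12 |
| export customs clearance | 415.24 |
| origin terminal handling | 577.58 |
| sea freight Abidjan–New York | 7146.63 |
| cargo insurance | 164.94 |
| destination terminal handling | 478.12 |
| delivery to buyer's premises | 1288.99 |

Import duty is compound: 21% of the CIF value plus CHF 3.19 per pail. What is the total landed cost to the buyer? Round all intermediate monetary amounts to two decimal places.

Total landed cost: CHF 549369.39

FCA: the seller delivers export-cleared goods to the carrier; the buyer bears costs from that point.
Already in the invoice (seller's account under FCA): inland to port, export clearance — exclude.
CIF value = FCA price + origin terminal + freight + insurance = 424013.54 + 577.58 + 7146.63 + 164.94 = 431902.69
Ad valorem component: 431902.69 × 21% = 90699.56
Specific component: 7837 × 3.19 = 25000.03
Import duty = 90699.56 + 25000.03 = 115699.59
Buyer bears: origin terminal 577.58 + freight 7146.63 + insurance 164.94 + destination terminal 478.12 + delivery 1288.99 + duty 115699.59 = 125355.85
Landed cost = invoice 424013.54 + 125355.85 = 549369.39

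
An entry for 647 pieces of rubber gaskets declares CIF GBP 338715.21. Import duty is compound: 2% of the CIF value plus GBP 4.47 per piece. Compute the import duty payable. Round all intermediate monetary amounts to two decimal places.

Import duty: GBP 9666.39

Ad valorem component: 338715.21 × 2% = 6774.30
Specific component: 647 × 4.47 = 2892.09
Import duty = 6774.30 + 2892.09 = 9666.39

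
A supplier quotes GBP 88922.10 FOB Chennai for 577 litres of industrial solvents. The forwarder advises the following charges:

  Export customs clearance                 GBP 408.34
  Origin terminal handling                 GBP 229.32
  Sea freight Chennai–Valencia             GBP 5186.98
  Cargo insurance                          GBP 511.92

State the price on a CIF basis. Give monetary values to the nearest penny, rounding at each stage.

Not relevant to the conversion: origin terminal, export clearance — on the seller under both FOB and CIF; already in the FOB price and stays in the CIF price.
From FOB to CIF, the seller additionally bears: freight, insurance.
CIF price = 88922.10 + 5186.98 + 511.92 = 94621.00

CIF price: GBP 94621.00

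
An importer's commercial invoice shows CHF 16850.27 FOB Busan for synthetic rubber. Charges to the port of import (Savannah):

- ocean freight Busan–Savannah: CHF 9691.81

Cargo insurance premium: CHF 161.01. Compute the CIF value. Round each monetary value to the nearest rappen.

CIF value: CHF 26703.09

CIF = FOB price + freight + insurance
CIF = 16850.27 + 9691.81 + 161.01 = 26703.09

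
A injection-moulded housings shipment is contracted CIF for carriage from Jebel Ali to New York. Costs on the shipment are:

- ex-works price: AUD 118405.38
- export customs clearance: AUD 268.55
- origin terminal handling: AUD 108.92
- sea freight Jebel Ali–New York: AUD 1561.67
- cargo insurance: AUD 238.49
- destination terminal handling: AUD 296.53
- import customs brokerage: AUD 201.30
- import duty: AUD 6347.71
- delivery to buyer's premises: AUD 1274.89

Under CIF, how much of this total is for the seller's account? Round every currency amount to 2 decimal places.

Seller's account: AUD 120583.01

CIF: the seller pays costs through ocean freight and marine insurance to the destination port.
Seller's account: goods 118405.38 + export clearance 268.55 + origin terminal 108.92 + freight 1561.67 + insurance 238.49 = 120583.01
Buyer's account: destination terminal 296.53 + brokerage 201.30 + duty 6347.71 + delivery 1274.89 = 8120.43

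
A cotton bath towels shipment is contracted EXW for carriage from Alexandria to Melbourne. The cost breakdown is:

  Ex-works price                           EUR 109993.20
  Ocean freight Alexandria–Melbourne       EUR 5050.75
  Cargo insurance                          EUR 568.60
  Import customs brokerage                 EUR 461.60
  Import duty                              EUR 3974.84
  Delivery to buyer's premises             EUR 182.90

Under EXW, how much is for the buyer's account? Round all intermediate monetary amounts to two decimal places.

Buyer's account: EUR 10238.69

EXW: the seller makes goods available at their premises; the buyer bears all onward costs.
Seller's account: goods 109993.20 = 109993.20
Buyer's account: freight 5050.75 + insurance 568.60 + brokerage 461.60 + duty 3974.84 + delivery 182.90 = 10238.69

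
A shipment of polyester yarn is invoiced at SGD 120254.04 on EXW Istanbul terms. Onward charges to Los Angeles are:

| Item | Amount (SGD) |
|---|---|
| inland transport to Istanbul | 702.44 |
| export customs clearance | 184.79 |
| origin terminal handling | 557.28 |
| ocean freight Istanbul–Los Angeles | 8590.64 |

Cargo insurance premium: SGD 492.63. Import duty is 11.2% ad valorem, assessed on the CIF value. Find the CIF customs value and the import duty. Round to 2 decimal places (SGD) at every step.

CIF = EXW price + pre-shipment costs + freight + insurance
CIF = 120254.04 + 702.44 + 184.79 + 557.28 + 8590.64 + 492.63 = 130781.82
Import duty = 130781.82 × 11.2% = 14647.56

CIF value: SGD 130781.82; import duty: SGD 14647.56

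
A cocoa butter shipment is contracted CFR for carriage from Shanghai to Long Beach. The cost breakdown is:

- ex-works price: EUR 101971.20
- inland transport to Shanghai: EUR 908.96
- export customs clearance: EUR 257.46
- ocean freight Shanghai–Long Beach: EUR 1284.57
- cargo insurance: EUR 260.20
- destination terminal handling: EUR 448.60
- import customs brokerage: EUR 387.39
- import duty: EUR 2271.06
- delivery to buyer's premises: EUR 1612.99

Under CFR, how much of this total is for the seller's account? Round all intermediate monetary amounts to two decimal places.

Seller's account: EUR 104422.19

CFR: the seller pays costs through ocean freight to the destination port, but not insurance.
Seller's account: goods 101971.20 + inland to port 908.96 + export clearance 257.46 + freight 1284.57 = 104422.19
Buyer's account: insurance 260.20 + destination terminal 448.60 + brokerage 387.39 + duty 2271.06 + delivery 1612.99 = 4980.24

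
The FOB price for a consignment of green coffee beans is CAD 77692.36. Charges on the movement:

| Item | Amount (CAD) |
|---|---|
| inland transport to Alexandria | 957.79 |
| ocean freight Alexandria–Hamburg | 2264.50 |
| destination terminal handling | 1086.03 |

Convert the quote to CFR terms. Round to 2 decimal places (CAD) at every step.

Not relevant to the conversion: inland to port — on the seller under both FOB and CFR; already in the FOB price and stays in the CFR price. destination terminal — on the buyer under both terms; not part of either seller's price.
From FOB to CFR, the seller additionally bears: freight.
CFR price = 77692.36 + 2264.50 = 79956.86

CFR price: CAD 79956.86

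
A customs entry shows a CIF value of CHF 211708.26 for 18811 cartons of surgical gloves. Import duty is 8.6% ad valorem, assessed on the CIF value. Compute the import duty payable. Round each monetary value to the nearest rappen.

Import duty: CHF 18206.91

Import duty = 211708.26 × 8.6% = 18206.91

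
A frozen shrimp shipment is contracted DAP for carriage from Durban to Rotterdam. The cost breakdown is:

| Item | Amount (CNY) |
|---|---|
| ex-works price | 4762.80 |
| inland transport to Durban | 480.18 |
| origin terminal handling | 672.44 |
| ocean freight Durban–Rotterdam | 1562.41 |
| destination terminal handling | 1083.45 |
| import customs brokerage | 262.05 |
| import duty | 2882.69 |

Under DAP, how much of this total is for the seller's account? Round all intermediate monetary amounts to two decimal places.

DAP: the seller bears all costs to the named destination except import duty and clearance.
Seller's account: goods 4762.80 + inland to port 480.18 + origin terminal 672.44 + freight 1562.41 + destination terminal 1083.45 = 8561.28
Buyer's account: brokerage 262.05 + duty 2882.69 = 3144.74

Seller's account: CNY 8561.28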